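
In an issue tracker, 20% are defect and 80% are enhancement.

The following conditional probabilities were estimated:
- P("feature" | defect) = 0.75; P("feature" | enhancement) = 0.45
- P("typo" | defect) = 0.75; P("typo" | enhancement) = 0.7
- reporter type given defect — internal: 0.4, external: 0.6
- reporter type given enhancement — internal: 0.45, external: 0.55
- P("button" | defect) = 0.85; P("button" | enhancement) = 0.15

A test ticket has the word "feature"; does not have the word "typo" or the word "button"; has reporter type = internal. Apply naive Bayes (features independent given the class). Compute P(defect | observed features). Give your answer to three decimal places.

defect: 0.2 × 0.75 × (1−0.75) × 0.4 × (1−0.85) = 0.00225
enhancement: 0.8 × 0.45 × (1−0.7) × 0.45 × (1−0.15) = 0.04131
P(defect | x) = 0.00225 / 0.04356 ≈ 0.052

0.052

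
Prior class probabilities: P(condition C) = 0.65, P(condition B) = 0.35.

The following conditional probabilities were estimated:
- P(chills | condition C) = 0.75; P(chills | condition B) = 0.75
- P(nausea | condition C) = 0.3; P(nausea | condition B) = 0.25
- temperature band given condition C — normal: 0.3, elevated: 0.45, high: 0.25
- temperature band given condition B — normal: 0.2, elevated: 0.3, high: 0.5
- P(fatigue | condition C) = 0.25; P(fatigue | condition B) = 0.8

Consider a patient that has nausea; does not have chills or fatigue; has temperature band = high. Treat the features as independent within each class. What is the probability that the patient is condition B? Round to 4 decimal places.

0.1931

condition C: 0.65 × (1−0.75) × 0.3 × 0.25 × (1−0.25) = 0.009140625
condition B: 0.35 × (1−0.75) × 0.25 × 0.5 × (1−0.8) = 0.0021875
P(condition B | x) = 0.0021875 / 0.011328125 ≈ 0.1931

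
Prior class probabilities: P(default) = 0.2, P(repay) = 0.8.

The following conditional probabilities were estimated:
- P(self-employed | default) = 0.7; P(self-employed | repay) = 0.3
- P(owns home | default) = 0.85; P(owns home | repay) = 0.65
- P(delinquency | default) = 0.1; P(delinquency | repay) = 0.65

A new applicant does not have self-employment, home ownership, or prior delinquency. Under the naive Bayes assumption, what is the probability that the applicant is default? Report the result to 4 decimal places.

default: 0.2 × (1−0.7) × (1−0.85) × (1−0.1) = 0.0081
repay: 0.8 × (1−0.3) × (1−0.65) × (1−0.65) = 0.0686
P(default | x) = 0.0081 / 0.0767 ≈ 0.1056

0.1056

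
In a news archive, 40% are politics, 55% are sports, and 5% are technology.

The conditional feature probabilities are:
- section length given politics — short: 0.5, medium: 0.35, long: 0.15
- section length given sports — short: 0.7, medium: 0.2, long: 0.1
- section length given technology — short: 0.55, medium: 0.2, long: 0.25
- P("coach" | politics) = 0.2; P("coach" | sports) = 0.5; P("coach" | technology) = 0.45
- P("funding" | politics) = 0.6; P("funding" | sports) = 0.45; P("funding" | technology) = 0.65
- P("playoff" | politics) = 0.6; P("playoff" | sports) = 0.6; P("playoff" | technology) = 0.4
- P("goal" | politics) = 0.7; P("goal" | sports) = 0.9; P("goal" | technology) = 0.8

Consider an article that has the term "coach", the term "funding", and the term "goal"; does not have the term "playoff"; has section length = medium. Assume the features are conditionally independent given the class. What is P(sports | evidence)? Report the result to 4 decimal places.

politics: 0.4 × 0.35 × 0.2 × 0.6 × (1−0.6) × 0.7 = 0.004704
sports: 0.55 × 0.2 × 0.5 × 0.45 × (1−0.6) × 0.9 = 0.00891
technology: 0.05 × 0.2 × 0.45 × 0.65 × (1−0.4) × 0.8 = 0.001404
P(sports | x) = 0.00891 / 0.015018 ≈ 0.5933

0.5933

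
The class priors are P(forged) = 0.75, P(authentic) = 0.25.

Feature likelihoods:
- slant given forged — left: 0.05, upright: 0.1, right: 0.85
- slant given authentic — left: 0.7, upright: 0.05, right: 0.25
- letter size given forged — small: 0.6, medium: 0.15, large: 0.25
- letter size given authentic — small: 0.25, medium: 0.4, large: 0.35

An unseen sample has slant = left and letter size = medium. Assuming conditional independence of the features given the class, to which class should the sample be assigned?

authentic

forged: 0.75 × 0.05 × 0.15 = 0.005625
authentic: 0.25 × 0.7 × 0.4 = 0.07
Highest score → authentic.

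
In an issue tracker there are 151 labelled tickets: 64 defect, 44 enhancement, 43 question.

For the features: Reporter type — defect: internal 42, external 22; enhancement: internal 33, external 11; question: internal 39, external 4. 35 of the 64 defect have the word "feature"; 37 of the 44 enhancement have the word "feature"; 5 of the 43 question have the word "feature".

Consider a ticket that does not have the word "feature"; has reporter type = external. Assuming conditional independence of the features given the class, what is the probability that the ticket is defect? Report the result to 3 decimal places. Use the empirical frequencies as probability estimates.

defect: (64/151) × (22/64) × (29/64) ≈ 0.0660182
enhancement: (44/151) × (11/44) × (7/44) ≈ 0.0115894
question: (43/151) × (4/43) × (38/43) ≈ 0.0234098
P(defect | x) = 0.0660182 / 0.1010174 ≈ 0.654

0.654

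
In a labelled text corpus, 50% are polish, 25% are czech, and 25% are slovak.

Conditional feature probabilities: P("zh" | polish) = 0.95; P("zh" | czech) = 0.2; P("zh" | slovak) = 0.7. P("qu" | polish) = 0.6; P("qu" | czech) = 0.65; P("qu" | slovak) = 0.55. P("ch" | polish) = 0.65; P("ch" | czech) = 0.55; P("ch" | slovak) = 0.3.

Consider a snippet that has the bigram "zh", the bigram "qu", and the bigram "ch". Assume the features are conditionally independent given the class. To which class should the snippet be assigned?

polish: 0.5 × 0.95 × 0.6 × 0.65 = 0.18525
czech: 0.25 × 0.2 × 0.65 × 0.55 = 0.017875
slovak: 0.25 × 0.7 × 0.55 × 0.3 = 0.028875
Highest score → polish.

polish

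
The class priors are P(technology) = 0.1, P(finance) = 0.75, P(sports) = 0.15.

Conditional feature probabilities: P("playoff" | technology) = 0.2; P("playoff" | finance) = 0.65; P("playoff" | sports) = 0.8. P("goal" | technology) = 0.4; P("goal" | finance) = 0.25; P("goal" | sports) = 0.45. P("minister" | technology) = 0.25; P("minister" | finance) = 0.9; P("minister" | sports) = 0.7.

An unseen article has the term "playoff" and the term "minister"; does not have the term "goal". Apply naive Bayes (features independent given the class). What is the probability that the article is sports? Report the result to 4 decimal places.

technology: 0.1 × 0.2 × (1−0.4) × 0.25 = 0.003
finance: 0.75 × 0.65 × (1−0.25) × 0.9 = 0.3290625
sports: 0.15 × 0.8 × (1−0.45) × 0.7 = 0.0462
P(sports | x) = 0.0462 / 0.3782625 ≈ 0.1221

0.1221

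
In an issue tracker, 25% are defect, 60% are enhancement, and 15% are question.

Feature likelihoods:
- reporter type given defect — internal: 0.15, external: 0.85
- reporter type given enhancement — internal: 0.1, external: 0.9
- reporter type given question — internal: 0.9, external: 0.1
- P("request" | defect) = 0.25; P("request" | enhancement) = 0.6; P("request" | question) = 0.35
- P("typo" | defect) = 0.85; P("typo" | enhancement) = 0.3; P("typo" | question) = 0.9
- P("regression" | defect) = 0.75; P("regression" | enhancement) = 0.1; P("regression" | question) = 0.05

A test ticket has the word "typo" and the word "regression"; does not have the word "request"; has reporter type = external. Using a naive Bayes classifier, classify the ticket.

defect: 0.25 × 0.85 × (1−0.25) × 0.85 × 0.75 = 0.1016015625
enhancement: 0.6 × 0.9 × (1−0.6) × 0.3 × 0.1 = 0.00648
question: 0.15 × 0.1 × (1−0.35) × 0.9 × 0.05 = 0.00043875
Highest score → defect.

defect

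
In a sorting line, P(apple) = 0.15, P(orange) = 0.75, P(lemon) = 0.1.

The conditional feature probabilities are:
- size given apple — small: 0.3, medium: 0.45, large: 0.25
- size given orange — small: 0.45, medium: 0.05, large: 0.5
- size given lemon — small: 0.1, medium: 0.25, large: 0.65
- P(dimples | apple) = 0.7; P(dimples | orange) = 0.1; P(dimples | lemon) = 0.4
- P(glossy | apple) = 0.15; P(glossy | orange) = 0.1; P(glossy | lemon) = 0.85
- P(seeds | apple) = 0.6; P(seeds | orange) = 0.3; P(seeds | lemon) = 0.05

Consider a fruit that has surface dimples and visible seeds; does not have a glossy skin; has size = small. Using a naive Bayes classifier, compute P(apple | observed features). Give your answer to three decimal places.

0.637

apple: 0.15 × 0.3 × 0.7 × (1−0.15) × 0.6 = 0.016065
orange: 0.75 × 0.45 × 0.1 × (1−0.1) × 0.3 = 0.0091125
lemon: 0.1 × 0.1 × 0.4 × (1−0.85) × 0.05 = 0.00003
P(apple | x) = 0.016065 / 0.0252075 ≈ 0.637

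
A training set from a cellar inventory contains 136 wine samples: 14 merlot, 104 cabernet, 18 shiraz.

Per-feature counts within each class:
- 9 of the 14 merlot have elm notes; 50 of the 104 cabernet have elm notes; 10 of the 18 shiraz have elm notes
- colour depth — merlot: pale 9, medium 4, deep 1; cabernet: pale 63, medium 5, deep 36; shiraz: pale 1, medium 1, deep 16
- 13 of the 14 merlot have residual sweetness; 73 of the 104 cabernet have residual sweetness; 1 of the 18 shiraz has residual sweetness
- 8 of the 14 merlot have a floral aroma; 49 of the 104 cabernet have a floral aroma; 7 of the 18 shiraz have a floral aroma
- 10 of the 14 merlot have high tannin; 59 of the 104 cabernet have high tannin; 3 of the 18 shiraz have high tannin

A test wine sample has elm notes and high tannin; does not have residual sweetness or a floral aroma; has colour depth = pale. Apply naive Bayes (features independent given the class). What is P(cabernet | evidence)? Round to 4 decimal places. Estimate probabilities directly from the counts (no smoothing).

merlot: (14/136) × (9/14) × (9/14) × (1/14) × (6/14) × (10/14) ≈ 0.000930219
cabernet: (104/136) × (50/104) × (63/104) × (31/104) × (55/104) × (59/104) ≈ 0.0199166
shiraz: (18/136) × (10/18) × (1/18) × (17/18) × (11/18) × (3/18) ≈ 0.000392947
P(cabernet | x) = 0.0199166 / 0.021239766 ≈ 0.9377

0.9377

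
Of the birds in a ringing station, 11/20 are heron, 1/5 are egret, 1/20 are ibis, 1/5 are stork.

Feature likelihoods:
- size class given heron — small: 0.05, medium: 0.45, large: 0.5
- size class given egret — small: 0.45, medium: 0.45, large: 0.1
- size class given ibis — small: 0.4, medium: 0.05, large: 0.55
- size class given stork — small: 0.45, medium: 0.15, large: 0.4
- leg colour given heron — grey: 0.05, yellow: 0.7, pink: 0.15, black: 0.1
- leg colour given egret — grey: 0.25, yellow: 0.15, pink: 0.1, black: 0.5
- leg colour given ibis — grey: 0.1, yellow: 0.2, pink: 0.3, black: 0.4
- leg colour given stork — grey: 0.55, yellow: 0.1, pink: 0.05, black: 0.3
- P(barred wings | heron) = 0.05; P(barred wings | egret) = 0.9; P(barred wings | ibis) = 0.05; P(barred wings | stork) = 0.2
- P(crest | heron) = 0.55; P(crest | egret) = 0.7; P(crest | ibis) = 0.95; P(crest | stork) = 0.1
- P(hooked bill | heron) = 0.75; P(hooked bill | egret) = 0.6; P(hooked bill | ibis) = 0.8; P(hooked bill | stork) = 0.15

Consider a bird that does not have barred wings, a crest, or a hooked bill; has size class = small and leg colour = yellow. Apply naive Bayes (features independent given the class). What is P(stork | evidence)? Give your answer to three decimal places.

heron: 0.55 × 0.05 × 0.7 × (1−0.05) × (1−0.55) × (1−0.75) = 0.00205734375
egret: 0.2 × 0.45 × 0.15 × (1−0.9) × (1−0.7) × (1−0.6) = 0.000162
ibis: 0.05 × 0.4 × 0.2 × (1−0.05) × (1−0.95) × (1−0.8) = 0.000038
stork: 0.2 × 0.45 × 0.1 × (1−0.2) × (1−0.1) × (1−0.15) = 0.005508
P(stork | x) = 0.005508 / 0.00776534375 ≈ 0.709

0.709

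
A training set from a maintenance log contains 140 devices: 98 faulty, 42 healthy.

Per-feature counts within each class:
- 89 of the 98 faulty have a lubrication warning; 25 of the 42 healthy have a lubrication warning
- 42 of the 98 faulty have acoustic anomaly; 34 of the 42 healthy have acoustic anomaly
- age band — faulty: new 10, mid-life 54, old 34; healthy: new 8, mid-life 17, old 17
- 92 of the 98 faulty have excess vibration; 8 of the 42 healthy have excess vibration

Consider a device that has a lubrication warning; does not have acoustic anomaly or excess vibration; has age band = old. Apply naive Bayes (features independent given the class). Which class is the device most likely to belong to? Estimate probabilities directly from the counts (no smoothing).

faulty: (98/140) × (89/98) × (56/98) × (34/98) × (6/98) ≈ 0.00771617
healthy: (42/140) × (25/42) × (8/42) × (17/42) × (34/42) ≈ 0.011145
Highest score → healthy.

healthy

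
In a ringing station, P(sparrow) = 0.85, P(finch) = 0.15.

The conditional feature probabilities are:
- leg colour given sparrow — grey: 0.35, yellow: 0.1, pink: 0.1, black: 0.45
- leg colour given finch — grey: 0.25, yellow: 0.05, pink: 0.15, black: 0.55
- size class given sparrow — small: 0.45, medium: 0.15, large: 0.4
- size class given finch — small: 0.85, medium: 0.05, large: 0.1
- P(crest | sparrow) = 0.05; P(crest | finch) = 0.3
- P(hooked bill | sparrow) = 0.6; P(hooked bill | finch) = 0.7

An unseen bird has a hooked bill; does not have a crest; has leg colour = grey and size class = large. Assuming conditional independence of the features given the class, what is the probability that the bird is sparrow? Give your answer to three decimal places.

sparrow: 0.85 × 0.35 × 0.4 × (1−0.05) × 0.6 = 0.06783
finch: 0.15 × 0.25 × 0.1 × (1−0.3) × 0.7 = 0.0018375
P(sparrow | x) = 0.06783 / 0.0696675 ≈ 0.974

0.974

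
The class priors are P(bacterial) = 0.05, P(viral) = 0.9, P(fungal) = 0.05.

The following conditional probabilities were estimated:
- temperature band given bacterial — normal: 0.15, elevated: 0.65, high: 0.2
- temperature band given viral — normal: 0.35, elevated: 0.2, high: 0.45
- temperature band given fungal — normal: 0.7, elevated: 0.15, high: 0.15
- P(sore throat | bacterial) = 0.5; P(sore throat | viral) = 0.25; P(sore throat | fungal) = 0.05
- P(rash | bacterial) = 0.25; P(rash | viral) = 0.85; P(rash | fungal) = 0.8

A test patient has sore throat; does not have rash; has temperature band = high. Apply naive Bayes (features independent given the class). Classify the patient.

bacterial: 0.05 × 0.2 × 0.5 × (1−0.25) = 0.00375
viral: 0.9 × 0.45 × 0.25 × (1−0.85) = 0.0151875
fungal: 0.05 × 0.15 × 0.05 × (1−0.8) = 0.000075
Highest score → viral.

viral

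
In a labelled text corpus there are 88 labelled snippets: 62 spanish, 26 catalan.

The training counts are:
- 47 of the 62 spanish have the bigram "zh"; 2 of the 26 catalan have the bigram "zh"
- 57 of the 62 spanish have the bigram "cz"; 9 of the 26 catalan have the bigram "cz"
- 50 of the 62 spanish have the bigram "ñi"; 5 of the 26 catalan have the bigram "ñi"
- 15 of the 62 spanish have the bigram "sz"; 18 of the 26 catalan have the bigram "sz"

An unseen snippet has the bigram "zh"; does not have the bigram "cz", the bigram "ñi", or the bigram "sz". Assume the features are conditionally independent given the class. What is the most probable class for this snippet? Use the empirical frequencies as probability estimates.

spanish: (62/88) × (47/62) × (5/62) × (12/62) × (47/62) ≈ 0.00631959
catalan: (26/88) × (2/26) × (17/26) × (21/26) × (8/26) ≈ 0.00369305
Highest score → spanish.

spanish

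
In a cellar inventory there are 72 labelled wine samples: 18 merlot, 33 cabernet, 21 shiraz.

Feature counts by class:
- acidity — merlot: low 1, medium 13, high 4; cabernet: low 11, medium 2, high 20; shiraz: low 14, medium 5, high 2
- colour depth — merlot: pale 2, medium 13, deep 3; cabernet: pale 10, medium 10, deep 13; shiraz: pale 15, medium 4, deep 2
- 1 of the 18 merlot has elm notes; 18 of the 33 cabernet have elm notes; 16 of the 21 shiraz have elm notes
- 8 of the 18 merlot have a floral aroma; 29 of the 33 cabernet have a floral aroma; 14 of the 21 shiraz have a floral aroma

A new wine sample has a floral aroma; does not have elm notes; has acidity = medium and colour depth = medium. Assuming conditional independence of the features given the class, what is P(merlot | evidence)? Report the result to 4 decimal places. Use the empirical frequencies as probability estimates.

merlot: (18/72) × (13/18) × (13/18) × (17/18) × (8/18) ≈ 0.0547363
cabernet: (33/72) × (2/33) × (10/33) × (15/33) × (29/33) ≈ 0.00336237
shiraz: (21/72) × (5/21) × (4/21) × (5/21) × (14/21) ≈ 0.00209961
P(merlot | x) = 0.0547363 / 0.06019828 ≈ 0.9093

0.9093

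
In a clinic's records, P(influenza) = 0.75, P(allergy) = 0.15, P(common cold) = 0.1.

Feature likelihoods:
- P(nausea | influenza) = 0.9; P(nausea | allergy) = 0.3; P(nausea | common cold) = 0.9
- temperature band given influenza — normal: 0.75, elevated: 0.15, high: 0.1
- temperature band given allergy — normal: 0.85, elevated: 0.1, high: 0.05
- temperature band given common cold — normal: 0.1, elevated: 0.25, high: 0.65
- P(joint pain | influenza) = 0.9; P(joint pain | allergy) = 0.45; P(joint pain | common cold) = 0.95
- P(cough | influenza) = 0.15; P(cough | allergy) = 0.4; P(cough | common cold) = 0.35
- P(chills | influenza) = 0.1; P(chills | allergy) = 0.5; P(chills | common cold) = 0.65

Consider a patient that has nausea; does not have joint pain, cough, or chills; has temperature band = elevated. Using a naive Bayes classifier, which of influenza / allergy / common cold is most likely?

influenza: 0.75 × 0.9 × 0.15 × (1−0.9) × (1−0.15) × (1−0.1) = 0.007745625
allergy: 0.15 × 0.3 × 0.1 × (1−0.45) × (1−0.4) × (1−0.5) = 0.0007425
common cold: 0.1 × 0.9 × 0.25 × (1−0.95) × (1−0.35) × (1−0.65) = 0.0002559375
Highest score → influenza.

influenza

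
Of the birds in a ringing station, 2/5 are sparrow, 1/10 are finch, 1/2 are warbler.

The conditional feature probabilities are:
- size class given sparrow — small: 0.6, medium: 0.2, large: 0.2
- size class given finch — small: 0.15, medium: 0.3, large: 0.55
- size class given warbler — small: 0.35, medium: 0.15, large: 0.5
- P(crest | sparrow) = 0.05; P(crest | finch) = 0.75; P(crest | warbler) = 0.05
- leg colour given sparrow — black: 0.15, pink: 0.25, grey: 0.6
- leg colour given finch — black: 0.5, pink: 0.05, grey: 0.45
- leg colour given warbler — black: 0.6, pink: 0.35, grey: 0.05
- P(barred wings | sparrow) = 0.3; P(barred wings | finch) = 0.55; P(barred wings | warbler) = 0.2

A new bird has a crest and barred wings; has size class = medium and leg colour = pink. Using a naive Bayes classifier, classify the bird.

sparrow: 0.4 × 0.2 × 0.05 × 0.25 × 0.3 = 0.0003
finch: 0.1 × 0.3 × 0.75 × 0.05 × 0.55 = 0.00061875
warbler: 0.5 × 0.15 × 0.05 × 0.35 × 0.2 = 0.0002625
Highest score → finch.

finch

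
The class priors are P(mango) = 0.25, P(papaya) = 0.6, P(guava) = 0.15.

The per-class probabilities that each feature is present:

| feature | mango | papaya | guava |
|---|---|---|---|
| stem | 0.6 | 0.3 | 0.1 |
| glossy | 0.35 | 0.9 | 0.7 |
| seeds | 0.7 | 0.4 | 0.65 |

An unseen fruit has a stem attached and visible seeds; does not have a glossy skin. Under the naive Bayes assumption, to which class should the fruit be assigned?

mango: 0.25 × 0.6 × (1−0.35) × 0.7 = 0.06825
papaya: 0.6 × 0.3 × (1−0.9) × 0.4 = 0.0072
guava: 0.15 × 0.1 × (1−0.7) × 0.65 = 0.002925
Highest score → mango.

mango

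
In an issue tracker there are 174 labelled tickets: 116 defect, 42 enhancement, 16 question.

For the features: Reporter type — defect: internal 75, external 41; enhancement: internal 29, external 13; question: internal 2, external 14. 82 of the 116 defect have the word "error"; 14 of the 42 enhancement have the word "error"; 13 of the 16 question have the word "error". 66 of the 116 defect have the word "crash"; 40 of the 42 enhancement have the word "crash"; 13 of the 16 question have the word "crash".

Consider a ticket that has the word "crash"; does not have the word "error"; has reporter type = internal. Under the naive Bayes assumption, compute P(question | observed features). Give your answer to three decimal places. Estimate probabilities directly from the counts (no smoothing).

0.010

defect: (116/174) × (75/116) × (34/116) × (66/116) ≈ 0.0718818
enhancement: (42/174) × (29/42) × (28/42) × (40/42) ≈ 0.10582
question: (16/174) × (2/16) × (3/16) × (13/16) ≈ 0.00175108
P(question | x) = 0.00175108 / 0.17945288 ≈ 0.010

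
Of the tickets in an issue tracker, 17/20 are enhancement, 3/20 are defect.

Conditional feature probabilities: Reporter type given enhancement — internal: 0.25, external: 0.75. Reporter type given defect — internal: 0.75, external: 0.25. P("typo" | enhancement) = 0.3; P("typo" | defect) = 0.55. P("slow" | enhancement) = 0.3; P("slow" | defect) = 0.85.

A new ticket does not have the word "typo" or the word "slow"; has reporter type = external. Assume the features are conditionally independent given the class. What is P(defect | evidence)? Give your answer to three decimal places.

enhancement: 0.85 × 0.75 × (1−0.3) × (1−0.3) = 0.312375
defect: 0.15 × 0.25 × (1−0.55) × (1−0.85) = 0.00253125
P(defect | x) = 0.00253125 / 0.31490625 ≈ 0.008

0.008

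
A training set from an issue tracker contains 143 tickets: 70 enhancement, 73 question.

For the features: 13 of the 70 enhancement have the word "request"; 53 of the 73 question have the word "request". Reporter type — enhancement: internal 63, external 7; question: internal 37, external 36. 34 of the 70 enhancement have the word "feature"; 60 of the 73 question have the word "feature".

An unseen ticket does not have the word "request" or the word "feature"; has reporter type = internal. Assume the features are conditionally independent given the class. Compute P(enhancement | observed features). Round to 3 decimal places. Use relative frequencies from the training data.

0.936

enhancement: (70/143) × (57/70) × (63/70) × (36/70) ≈ 0.184496
question: (73/143) × (20/73) × (37/73) × (13/73) ≈ 0.0126239
P(enhancement | x) = 0.184496 / 0.1971199 ≈ 0.936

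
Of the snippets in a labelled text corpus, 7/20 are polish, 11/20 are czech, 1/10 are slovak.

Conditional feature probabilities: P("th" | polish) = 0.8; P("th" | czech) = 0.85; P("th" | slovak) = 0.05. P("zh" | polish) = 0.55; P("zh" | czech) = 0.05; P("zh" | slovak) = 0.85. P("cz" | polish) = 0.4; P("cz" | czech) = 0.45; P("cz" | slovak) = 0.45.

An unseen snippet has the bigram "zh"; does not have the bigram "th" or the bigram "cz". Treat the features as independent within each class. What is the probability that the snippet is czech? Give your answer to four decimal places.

0.0325

polish: 0.35 × (1−0.8) × 0.55 × (1−0.4) = 0.0231
czech: 0.55 × (1−0.85) × 0.05 × (1−0.45) = 0.00226875
slovak: 0.1 × (1−0.05) × 0.85 × (1−0.45) = 0.0444125
P(czech | x) = 0.00226875 / 0.06978125 ≈ 0.0325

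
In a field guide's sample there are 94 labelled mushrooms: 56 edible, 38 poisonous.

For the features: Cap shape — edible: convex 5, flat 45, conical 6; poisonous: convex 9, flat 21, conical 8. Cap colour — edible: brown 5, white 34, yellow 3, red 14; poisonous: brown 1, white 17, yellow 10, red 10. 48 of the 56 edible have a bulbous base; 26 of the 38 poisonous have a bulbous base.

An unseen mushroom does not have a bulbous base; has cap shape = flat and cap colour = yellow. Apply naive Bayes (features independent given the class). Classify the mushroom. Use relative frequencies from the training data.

poisonous

edible: (56/94) × (45/56) × (3/56) × (8/56) ≈ 0.0036637
poisonous: (38/94) × (21/38) × (10/38) × (12/38) ≈ 0.0185655
Highest score → poisonous.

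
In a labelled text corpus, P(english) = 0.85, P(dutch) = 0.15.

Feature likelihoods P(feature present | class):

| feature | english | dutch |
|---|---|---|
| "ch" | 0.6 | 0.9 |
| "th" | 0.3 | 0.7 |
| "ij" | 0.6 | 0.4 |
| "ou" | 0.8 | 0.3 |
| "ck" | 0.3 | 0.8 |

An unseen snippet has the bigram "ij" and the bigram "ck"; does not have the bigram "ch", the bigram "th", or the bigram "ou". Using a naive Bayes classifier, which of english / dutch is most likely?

english

english: 0.85 × (1−0.6) × (1−0.3) × 0.6 × (1−0.8) × 0.3 = 0.008568
dutch: 0.15 × (1−0.9) × (1−0.7) × 0.4 × (1−0.3) × 0.8 = 0.001008
Highest score → english.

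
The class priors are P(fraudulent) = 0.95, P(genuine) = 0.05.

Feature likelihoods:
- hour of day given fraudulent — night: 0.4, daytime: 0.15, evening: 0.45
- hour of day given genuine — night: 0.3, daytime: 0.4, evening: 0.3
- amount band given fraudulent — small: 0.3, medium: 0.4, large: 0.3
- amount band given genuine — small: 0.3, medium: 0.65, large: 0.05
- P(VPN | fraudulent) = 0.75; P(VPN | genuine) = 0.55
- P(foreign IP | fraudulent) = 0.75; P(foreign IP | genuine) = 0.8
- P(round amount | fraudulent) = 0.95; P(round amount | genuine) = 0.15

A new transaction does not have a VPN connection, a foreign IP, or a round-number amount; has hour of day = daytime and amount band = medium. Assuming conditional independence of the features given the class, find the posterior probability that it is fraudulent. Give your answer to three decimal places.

0.152

fraudulent: 0.95 × 0.15 × 0.4 × (1−0.75) × (1−0.75) × (1−0.95) = 0.000178125
genuine: 0.05 × 0.4 × 0.65 × (1−0.55) × (1−0.8) × (1−0.15) = 0.0009945
P(fraudulent | x) = 0.000178125 / 0.001172625 ≈ 0.152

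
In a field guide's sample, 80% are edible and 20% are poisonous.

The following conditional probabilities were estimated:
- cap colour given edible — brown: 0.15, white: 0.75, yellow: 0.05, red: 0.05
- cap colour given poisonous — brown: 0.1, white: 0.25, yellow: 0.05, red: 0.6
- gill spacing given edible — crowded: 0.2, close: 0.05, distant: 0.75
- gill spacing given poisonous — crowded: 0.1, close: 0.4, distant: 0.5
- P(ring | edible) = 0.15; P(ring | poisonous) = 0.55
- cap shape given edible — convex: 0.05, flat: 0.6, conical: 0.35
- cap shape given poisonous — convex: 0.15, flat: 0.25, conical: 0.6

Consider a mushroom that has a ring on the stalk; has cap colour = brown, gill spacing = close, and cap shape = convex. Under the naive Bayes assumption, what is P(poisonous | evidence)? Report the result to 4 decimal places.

0.9362

edible: 0.8 × 0.15 × 0.05 × 0.15 × 0.05 = 0.000045
poisonous: 0.2 × 0.1 × 0.4 × 0.55 × 0.15 = 0.00066
P(poisonous | x) = 0.00066 / 0.000705 ≈ 0.9362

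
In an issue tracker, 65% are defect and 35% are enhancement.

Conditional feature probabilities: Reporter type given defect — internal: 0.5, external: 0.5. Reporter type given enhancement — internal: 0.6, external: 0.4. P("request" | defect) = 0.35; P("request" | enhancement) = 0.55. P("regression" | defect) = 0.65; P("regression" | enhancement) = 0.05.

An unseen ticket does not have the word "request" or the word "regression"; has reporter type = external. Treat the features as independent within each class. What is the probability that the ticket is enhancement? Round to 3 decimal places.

defect: 0.65 × 0.5 × (1−0.35) × (1−0.65) = 0.0739375
enhancement: 0.35 × 0.4 × (1−0.55) × (1−0.05) = 0.05985
P(enhancement | x) = 0.05985 / 0.1337875 ≈ 0.447

0.447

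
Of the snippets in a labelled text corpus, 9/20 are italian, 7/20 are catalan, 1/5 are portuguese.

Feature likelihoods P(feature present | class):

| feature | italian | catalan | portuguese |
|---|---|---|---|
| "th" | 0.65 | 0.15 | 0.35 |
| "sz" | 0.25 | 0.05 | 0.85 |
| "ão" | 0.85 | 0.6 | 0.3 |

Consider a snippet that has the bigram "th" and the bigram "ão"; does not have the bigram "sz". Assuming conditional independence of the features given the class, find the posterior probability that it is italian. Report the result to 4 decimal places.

0.8493

italian: 0.45 × 0.65 × (1−0.25) × 0.85 = 0.18646875
catalan: 0.35 × 0.15 × (1−0.05) × 0.6 = 0.029925
portuguese: 0.2 × 0.35 × (1−0.85) × 0.3 = 0.00315
P(italian | x) = 0.18646875 / 0.21954375 ≈ 0.8493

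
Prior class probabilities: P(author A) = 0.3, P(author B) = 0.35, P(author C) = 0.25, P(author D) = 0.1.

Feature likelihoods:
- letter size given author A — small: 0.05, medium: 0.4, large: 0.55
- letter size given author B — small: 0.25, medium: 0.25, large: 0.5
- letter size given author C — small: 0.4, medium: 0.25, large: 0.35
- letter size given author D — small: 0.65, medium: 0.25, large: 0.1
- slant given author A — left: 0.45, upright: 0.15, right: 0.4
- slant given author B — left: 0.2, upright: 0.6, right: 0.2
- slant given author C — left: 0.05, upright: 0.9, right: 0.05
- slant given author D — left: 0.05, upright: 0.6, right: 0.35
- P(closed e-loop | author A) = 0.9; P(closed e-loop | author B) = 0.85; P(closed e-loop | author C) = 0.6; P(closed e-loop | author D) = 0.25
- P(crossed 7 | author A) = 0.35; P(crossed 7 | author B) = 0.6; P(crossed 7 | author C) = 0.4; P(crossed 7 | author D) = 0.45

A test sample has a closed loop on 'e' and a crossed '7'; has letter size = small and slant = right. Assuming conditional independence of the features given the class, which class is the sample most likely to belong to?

author B

author A: 0.3 × 0.05 × 0.4 × 0.9 × 0.35 = 0.00189
author B: 0.35 × 0.25 × 0.2 × 0.85 × 0.6 = 0.008925
author C: 0.25 × 0.4 × 0.05 × 0.6 × 0.4 = 0.0012
author D: 0.1 × 0.65 × 0.35 × 0.25 × 0.45 = 0.002559375
Highest score → author B.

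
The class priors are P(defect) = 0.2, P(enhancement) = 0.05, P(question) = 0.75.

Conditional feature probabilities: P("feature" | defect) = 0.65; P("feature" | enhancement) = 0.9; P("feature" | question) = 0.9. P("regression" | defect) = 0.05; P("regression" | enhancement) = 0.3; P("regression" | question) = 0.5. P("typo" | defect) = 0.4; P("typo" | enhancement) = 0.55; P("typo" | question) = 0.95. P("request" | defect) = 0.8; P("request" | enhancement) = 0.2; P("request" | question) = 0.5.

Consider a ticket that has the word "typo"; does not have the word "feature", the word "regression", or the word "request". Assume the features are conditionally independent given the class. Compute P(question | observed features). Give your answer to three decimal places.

0.722

defect: 0.2 × (1−0.65) × (1−0.05) × 0.4 × (1−0.8) = 0.00532
enhancement: 0.05 × (1−0.9) × (1−0.3) × 0.55 × (1−0.2) = 0.00154
question: 0.75 × (1−0.9) × (1−0.5) × 0.95 × (1−0.5) = 0.0178125
P(question | x) = 0.0178125 / 0.0246725 ≈ 0.722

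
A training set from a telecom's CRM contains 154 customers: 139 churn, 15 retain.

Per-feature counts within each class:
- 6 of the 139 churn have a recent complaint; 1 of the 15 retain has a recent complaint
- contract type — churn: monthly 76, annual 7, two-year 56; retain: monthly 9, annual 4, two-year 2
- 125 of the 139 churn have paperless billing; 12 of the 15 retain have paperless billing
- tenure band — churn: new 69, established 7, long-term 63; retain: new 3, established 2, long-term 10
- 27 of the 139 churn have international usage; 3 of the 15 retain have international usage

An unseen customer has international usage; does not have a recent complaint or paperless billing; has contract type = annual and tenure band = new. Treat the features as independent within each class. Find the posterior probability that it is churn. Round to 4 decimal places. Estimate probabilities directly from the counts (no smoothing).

churn: (139/154) × (133/139) × (7/139) × (14/139) × (69/139) × (27/139) ≈ 0.000422387
retain: (15/154) × (14/15) × (4/15) × (3/15) × (3/15) × (3/15) ≈ 0.000193939
P(churn | x) = 0.000422387 / 0.000616326 ≈ 0.6853

0.6853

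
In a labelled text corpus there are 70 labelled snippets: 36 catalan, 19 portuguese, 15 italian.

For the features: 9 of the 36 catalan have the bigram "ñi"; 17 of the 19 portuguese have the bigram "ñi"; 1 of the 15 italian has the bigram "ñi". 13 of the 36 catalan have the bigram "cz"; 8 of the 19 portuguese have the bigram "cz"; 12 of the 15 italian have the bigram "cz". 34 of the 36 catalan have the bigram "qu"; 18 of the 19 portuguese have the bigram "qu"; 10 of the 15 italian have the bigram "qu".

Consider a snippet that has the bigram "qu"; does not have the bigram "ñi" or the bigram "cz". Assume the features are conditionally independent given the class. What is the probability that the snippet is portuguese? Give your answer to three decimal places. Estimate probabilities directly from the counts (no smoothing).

0.057

catalan: (36/70) × (27/36) × (23/36) × (34/36) ≈ 0.232738
portuguese: (19/70) × (2/19) × (11/19) × (18/19) ≈ 0.0156708
italian: (15/70) × (14/15) × (3/15) × (10/15) ≈ 0.0266667
P(portuguese | x) = 0.0156708 / 0.2750755 ≈ 0.057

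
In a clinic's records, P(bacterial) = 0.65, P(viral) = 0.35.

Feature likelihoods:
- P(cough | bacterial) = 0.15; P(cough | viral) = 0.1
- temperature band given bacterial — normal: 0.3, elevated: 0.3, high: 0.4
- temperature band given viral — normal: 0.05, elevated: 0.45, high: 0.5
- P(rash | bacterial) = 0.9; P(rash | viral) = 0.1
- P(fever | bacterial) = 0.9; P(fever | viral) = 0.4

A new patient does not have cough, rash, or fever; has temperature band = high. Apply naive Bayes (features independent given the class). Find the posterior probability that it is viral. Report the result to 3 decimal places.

bacterial: 0.65 × (1−0.15) × 0.4 × (1−0.9) × (1−0.9) = 0.00221
viral: 0.35 × (1−0.1) × 0.5 × (1−0.1) × (1−0.4) = 0.08505
P(viral | x) = 0.08505 / 0.08726 ≈ 0.975

0.975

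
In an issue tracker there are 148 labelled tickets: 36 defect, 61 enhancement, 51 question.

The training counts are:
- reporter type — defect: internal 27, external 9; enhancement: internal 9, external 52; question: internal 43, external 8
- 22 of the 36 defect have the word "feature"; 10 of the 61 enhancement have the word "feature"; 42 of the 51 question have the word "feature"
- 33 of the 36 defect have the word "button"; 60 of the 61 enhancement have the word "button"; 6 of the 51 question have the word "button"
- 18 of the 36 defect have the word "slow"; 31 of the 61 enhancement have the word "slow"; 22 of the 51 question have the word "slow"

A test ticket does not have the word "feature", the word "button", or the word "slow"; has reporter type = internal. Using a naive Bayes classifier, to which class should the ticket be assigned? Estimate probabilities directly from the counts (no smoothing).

question

defect: (36/148) × (27/36) × (14/36) × (3/36) × (18/36) ≈ 0.00295608
enhancement: (61/148) × (9/61) × (51/61) × (1/61) × (30/61) ≈ 0.000409905
question: (51/148) × (43/51) × (9/51) × (45/51) × (29/51) ≈ 0.0257246
Highest score → question.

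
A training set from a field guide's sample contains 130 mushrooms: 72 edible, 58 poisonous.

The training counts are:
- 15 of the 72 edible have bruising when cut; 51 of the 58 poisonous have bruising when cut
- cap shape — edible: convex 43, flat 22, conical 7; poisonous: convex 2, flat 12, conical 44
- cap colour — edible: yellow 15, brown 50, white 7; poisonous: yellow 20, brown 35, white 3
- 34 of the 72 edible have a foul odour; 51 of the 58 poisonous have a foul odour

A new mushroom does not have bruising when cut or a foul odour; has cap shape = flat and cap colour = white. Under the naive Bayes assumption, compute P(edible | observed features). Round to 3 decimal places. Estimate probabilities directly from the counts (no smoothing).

0.990

edible: (72/130) × (57/72) × (22/72) × (7/72) × (38/72) ≈ 0.00687446
poisonous: (58/130) × (7/58) × (12/58) × (3/58) × (7/58) ≈ 0.0000695459
P(edible | x) = 0.00687446 / 0.0069440059 ≈ 0.990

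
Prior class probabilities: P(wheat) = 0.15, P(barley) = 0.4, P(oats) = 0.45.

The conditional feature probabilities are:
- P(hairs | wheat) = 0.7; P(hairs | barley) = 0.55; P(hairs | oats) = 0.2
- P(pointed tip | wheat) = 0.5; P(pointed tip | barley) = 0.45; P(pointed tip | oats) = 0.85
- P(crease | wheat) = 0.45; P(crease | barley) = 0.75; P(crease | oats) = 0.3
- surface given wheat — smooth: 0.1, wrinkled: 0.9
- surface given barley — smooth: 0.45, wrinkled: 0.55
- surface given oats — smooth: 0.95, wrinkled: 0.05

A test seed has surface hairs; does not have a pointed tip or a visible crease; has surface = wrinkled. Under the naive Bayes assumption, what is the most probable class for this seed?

wheat

wheat: 0.15 × 0.7 × (1−0.5) × (1−0.45) × 0.9 = 0.0259875
barley: 0.4 × 0.55 × (1−0.45) × (1−0.75) × 0.55 = 0.0166375
oats: 0.45 × 0.2 × (1−0.85) × (1−0.3) × 0.05 = 0.0004725
Highest score → wheat.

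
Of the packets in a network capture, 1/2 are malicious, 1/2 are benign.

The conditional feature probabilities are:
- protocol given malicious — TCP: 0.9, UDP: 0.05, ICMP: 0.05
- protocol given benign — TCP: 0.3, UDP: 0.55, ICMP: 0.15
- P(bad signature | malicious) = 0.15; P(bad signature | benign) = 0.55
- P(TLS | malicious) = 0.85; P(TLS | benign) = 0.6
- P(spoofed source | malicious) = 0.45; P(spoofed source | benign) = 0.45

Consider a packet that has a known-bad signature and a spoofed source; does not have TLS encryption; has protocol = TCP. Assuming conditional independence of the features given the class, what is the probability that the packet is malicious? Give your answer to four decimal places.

0.2348

malicious: 0.5 × 0.9 × 0.15 × (1−0.85) × 0.45 = 0.00455625
benign: 0.5 × 0.3 × 0.55 × (1−0.6) × 0.45 = 0.01485
P(malicious | x) = 0.00455625 / 0.01940625 ≈ 0.2348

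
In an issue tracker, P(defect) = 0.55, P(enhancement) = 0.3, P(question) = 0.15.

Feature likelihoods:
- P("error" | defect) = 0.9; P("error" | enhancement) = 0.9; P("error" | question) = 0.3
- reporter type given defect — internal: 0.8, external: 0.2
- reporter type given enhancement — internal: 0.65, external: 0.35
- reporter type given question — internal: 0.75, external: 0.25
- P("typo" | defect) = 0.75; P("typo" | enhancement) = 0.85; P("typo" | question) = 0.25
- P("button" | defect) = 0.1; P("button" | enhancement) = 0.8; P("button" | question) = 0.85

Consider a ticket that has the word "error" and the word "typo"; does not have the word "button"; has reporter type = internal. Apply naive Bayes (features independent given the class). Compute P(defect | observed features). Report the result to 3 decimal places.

0.896

defect: 0.55 × 0.9 × 0.8 × 0.75 × (1−0.1) = 0.2673
enhancement: 0.3 × 0.9 × 0.65 × 0.85 × (1−0.8) = 0.029835
question: 0.15 × 0.3 × 0.75 × 0.25 × (1−0.85) = 0.001265625
P(defect | x) = 0.2673 / 0.298400625 ≈ 0.896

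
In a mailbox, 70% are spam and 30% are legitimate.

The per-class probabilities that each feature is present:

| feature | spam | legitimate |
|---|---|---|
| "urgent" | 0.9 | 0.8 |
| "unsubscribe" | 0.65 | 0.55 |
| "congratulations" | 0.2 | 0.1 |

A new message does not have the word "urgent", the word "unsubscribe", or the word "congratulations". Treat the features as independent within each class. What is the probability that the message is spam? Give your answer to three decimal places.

spam: 0.7 × (1−0.9) × (1−0.65) × (1−0.2) = 0.0196
legitimate: 0.3 × (1−0.8) × (1−0.55) × (1−0.1) = 0.0243
P(spam | x) = 0.0196 / 0.0439 ≈ 0.446

0.446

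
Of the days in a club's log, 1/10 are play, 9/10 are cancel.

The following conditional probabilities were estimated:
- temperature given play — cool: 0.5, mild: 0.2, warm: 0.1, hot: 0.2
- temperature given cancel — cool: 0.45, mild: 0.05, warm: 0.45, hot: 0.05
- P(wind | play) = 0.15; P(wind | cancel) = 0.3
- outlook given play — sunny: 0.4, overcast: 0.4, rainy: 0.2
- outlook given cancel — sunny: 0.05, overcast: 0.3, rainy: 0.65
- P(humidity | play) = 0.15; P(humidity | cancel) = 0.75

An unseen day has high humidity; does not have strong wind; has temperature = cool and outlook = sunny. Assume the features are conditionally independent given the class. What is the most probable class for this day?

play: 0.1 × 0.5 × (1−0.15) × 0.4 × 0.15 = 0.00255
cancel: 0.9 × 0.45 × (1−0.3) × 0.05 × 0.75 = 0.01063125
Highest score → cancel.

cancel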